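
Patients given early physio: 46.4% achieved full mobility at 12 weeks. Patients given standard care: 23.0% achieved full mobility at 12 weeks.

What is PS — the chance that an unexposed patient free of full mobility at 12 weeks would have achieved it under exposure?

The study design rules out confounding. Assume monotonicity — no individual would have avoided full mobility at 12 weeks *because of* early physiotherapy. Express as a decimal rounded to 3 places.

p₁ = 0.464, p₀ = 0.23.
Under exogeneity and monotonicity, PS = (p₁ − p₀) / (1 − p₀).
PS = (0.464 − 0.23) / (1 − 0.23) = 0.234 / 0.77 ≈ 0.3039

PS ≈ 0.304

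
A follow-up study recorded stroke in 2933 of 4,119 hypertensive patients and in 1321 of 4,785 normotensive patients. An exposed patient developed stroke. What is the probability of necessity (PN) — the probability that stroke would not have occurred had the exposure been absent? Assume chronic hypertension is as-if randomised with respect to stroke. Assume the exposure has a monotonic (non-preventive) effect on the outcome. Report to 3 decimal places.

p₁ = P(outcome | exposed) = 2933/4119 = 0.71207
p₀ = P(outcome | unexposed) = 1321/4785 = 0.27607
Under exogeneity and monotonicity, PN = (p₁ − p₀) / p₁.
PN = (0.71207 − 0.27607) / 0.71207 = 0.43599 / 0.71207 ≈ 0.6123

PN ≈ 0.612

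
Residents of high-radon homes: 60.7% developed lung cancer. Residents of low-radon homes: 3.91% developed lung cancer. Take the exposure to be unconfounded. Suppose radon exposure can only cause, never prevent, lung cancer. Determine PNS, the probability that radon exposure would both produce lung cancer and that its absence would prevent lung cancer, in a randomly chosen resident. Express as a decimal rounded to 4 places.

p₁ = 0.607, p₀ = 0.0391.
Under exogeneity and monotonicity, PNS = p₁ − p₀.
PNS = 0.607 − 0.0391 = 0.5679

PNS ≈ 0.5679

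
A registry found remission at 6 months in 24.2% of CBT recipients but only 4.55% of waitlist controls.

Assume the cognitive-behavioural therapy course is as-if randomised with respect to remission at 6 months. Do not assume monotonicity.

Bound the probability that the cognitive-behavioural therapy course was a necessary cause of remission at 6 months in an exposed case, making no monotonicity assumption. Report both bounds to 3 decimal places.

0.812 ≤ PN ≤ 1.000

p₁ = 0.242, p₀ = 0.0455.
Under exogeneity alone the bounds on PN are max{0,(p₁−p₀)/p₁} ≤ PN ≤ min{1,(1−p₀)/p₁}.
  lower = (p₁ − p₀)/p₁ = 0.1965 / 0.242 ≈ 0.8120
  upper = min{1, (1 − p₀)/p₁} = 0.9545 / 0.242 ≈ 3.9442 → capped at 1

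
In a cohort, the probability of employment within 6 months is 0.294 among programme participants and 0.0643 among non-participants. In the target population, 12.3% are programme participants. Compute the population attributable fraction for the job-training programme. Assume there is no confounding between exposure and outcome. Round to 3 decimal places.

PAF ≈ 0.305

Let p₁ = 0.294, p₀ = 0.0643.
Overall risk P(Y=1) = π·p₁ + (1−π)·p₀ = 0.123×0.294 + 0.877×0.0643 = 0.092553.
Under exogeneity, PAF = [P(Y=1) − p₀] / P(Y=1).
PAF = (0.092553 − 0.0643) / 0.092553 ≈ 0.3053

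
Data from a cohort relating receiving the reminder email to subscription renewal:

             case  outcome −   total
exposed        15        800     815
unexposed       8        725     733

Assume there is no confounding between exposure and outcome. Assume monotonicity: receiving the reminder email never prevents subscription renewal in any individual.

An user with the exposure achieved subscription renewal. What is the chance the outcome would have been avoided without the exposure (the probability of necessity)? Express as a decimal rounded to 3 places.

PN ≈ 0.407

p₁ = P(outcome | exposed) = 15/815 = 0.018405
p₀ = P(outcome | unexposed) = 8/733 = 0.010914
Under exogeneity and monotonicity, PN = (p₁ − p₀)/p₁.
PN = (0.018405 − 0.010914) / 0.018405 ≈ 0.4070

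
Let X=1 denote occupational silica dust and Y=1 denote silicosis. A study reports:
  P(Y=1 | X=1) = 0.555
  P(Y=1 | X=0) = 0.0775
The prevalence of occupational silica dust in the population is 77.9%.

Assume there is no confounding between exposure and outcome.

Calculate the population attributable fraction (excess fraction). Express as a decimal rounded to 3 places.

PAF ≈ 0.828

Let p₁ = 0.555, p₀ = 0.0775.
Overall risk P(Y=1) = π·p₁ + (1−π)·p₀ = 0.779×0.555 + 0.221×0.0775 = 0.44947.
Under exogeneity, PAF = [P(Y=1) − p₀] / P(Y=1).
PAF = (0.44947 − 0.0775) / 0.44947 ≈ 0.8276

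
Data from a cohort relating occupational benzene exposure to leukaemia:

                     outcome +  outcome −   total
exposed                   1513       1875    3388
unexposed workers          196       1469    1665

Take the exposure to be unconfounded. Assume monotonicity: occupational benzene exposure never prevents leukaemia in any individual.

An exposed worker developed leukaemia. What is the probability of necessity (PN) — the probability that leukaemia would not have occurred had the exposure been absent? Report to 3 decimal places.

p₁ = P(outcome | exposed) = 1513/3388 = 0.44658
p₀ = P(outcome | unexposed) = 196/1665 = 0.11772
Under exogeneity and monotonicity, PN = (p₁ − p₀)/p₁.
PN = (0.44658 − 0.11772) / 0.44658 ≈ 0.7364

PN ≈ 0.736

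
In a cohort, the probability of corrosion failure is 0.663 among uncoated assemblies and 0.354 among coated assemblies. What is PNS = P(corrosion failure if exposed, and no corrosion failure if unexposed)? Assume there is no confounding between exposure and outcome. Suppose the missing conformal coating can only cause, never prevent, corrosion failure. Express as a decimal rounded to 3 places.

PNS ≈ 0.309

Let p₁ = 0.663, p₀ = 0.354.
Under exogeneity and monotonicity, PNS = p₁ − p₀.
PNS = 0.663 − 0.354 = 0.309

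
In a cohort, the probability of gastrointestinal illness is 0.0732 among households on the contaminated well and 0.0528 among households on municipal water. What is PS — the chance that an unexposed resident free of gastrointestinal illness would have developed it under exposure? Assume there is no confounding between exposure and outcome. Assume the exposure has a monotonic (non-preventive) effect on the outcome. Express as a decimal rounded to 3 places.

PS ≈ 0.022

Let p₁ = 0.0732, p₀ = 0.0528.
Under exogeneity and monotonicity, PS = (p₁ − p₀) / (1 − p₀).
PS = (0.0732 − 0.0528) / (1 − 0.0528) = 0.0204 / 0.9472 ≈ 0.0215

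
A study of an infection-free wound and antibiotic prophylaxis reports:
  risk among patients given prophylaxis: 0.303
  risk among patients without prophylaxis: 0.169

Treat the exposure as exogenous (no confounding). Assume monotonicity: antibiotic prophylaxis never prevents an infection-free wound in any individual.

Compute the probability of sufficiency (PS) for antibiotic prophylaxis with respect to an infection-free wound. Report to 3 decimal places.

PS ≈ 0.161

Let p₁ = 0.303, p₀ = 0.169.
Under exogeneity and monotonicity, PS = (p₁ − p₀) / (1 − p₀).
PS = (0.303 − 0.169) / (1 − 0.169) = 0.134 / 0.831 ≈ 0.1613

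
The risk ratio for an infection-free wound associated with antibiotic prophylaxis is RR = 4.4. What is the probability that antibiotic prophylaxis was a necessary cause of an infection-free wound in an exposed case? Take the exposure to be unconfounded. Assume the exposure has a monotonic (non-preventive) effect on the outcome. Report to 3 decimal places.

Under exogeneity and monotonicity, PN = (RR − 1) / RR = 1 − 1/RR.
PN = (4.4 − 1) / 4.4 = 3.4 / 4.4 ≈ 0.7727

PN ≈ 0.773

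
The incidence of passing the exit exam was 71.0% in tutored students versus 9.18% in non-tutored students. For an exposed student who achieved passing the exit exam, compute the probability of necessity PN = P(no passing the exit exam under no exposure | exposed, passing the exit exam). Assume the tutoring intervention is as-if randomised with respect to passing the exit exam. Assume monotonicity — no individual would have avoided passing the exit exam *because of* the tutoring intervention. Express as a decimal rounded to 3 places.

PN ≈ 0.871

p₁ = 0.71, p₀ = 0.0918.
Under exogeneity and monotonicity, PN = (p₁ − p₀) / p₁.
PN = (0.71 − 0.0918) / 0.71 = 0.6182 / 0.71 ≈ 0.8707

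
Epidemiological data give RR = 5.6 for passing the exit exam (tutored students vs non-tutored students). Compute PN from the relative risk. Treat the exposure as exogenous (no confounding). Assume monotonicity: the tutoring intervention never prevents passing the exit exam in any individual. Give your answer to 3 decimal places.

PN ≈ 0.821

Under exogeneity and monotonicity, PN = (RR − 1) / RR = 1 − 1/RR.
PN = (5.6 − 1) / 5.6 = 4.6 / 5.6 ≈ 0.8214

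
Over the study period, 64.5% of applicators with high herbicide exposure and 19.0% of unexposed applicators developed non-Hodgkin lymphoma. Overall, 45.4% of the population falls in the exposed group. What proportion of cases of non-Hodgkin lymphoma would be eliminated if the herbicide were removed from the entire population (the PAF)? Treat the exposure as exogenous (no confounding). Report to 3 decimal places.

p₁ = 0.645, p₀ = 0.19.
Overall risk P(Y=1) = π·p₁ + (1−π)·p₀ = 0.454×0.645 + 0.546×0.19 = 0.39657.
Under exogeneity, PAF = [P(Y=1) − p₀] / P(Y=1).
PAF = (0.39657 − 0.19) / 0.39657 ≈ 0.5209

PAF ≈ 0.521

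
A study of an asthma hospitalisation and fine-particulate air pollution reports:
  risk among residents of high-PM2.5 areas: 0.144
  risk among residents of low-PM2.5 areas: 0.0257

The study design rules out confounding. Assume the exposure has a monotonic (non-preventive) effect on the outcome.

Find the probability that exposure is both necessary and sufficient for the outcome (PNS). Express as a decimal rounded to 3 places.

Let p₁ = 0.144, p₀ = 0.0257.
Under exogeneity and monotonicity, PNS = p₁ − p₀.
PNS = 0.144 − 0.0257 = 0.1183

PNS ≈ 0.118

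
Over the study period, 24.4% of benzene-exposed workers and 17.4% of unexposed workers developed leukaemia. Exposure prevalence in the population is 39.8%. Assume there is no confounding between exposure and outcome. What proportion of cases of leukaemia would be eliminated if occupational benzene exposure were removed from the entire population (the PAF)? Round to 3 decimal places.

p₁ = 0.244, p₀ = 0.174.
Overall risk P(Y=1) = π·p₁ + (1−π)·p₀ = 0.398×0.244 + 0.602×0.174 = 0.20186.
Under exogeneity, PAF = [P(Y=1) − p₀] / P(Y=1).
PAF = (0.20186 − 0.174) / 0.20186 ≈ 0.1380

PAF ≈ 0.138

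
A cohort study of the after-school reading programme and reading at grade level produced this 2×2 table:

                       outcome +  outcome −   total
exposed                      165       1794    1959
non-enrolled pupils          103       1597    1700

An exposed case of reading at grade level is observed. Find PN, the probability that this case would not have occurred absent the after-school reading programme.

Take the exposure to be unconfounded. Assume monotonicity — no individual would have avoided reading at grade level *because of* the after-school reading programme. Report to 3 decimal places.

PN ≈ 0.281

p₁ = P(outcome | exposed) = 165/1959 = 0.084227
p₀ = P(outcome | unexposed) = 103/1700 = 0.060588
Under exogeneity and monotonicity, PN = (p₁ − p₀)/p₁.
PN = (0.084227 − 0.060588) / 0.084227 ≈ 0.2807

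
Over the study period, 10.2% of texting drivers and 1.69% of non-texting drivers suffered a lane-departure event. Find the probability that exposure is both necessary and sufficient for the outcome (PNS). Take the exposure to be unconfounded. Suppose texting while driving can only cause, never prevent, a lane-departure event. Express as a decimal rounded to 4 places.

p₁ = 0.102, p₀ = 0.0169.
Under exogeneity and monotonicity, PNS = p₁ − p₀.
PNS = 0.102 − 0.0169 = 0.0851

PNS ≈ 0.0851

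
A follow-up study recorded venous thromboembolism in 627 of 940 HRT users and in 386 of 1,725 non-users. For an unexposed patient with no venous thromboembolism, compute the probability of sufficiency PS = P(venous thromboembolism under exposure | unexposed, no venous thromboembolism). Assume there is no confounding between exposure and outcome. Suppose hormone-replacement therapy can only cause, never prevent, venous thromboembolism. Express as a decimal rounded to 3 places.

p₁ = P(outcome | exposed) = 627/940 = 0.66702
p₀ = P(outcome | unexposed) = 386/1725 = 0.22377
Under exogeneity and monotonicity, PS = (p₁ − p₀) / (1 − p₀).
PS = (0.66702 − 0.22377) / (1 − 0.22377) = 0.44325 / 0.77623 ≈ 0.5710

PS ≈ 0.571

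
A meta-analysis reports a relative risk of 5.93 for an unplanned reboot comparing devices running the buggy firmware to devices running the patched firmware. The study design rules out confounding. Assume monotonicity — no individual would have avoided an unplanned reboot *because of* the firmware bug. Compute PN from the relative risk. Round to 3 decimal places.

PN ≈ 0.831

Under exogeneity and monotonicity, PN = (RR − 1) / RR = 1 − 1/RR.
PN = (5.93 − 1) / 5.93 = 4.93 / 5.93 ≈ 0.8314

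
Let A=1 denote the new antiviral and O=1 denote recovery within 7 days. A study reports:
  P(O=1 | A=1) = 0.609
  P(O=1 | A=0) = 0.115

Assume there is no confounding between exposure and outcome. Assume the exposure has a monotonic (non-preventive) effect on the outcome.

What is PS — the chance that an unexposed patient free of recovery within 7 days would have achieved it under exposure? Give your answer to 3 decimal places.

Let p₁ = 0.609, p₀ = 0.115.
Under exogeneity and monotonicity, PS = (p₁ − p₀) / (1 − p₀).
PS = (0.609 − 0.115) / (1 − 0.115) = 0.494 / 0.885 ≈ 0.5582

PS ≈ 0.558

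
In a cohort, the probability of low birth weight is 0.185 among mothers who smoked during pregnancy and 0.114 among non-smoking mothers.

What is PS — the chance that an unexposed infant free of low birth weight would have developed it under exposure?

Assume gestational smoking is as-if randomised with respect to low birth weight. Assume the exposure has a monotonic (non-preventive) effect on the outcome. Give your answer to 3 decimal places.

Let p₁ = 0.185, p₀ = 0.114.
Under exogeneity and monotonicity, PS = (p₁ − p₀) / (1 − p₀).
PS = (0.185 − 0.114) / (1 − 0.114) = 0.071 / 0.886 ≈ 0.0801

PS ≈ 0.080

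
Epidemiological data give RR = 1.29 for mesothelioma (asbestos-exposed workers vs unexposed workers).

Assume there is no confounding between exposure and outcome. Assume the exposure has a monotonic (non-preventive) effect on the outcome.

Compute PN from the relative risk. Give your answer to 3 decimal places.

Under exogeneity and monotonicity, PN = (RR − 1) / RR = 1 − 1/RR.
PN = (1.29 − 1) / 1.29 = 0.29 / 1.29 ≈ 0.2248

PN ≈ 0.225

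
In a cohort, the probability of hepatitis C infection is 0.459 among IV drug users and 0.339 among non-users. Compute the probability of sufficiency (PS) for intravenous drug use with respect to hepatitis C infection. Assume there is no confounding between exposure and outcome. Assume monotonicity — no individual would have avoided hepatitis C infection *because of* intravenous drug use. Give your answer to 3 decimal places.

PS ≈ 0.182

Let p₁ = 0.459, p₀ = 0.339.
Under exogeneity and monotonicity, PS = (p₁ − p₀) / (1 − p₀).
PS = (0.459 − 0.339) / (1 − 0.339) = 0.12 / 0.661 ≈ 0.1815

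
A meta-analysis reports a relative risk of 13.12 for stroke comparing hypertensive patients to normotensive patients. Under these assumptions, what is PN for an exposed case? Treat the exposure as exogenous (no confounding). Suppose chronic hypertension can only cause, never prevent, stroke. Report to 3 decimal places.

PN ≈ 0.924

Under exogeneity and monotonicity, PN = (RR − 1) / RR = 1 − 1/RR.
PN = (13.12 − 1) / 13.12 = 12.12 / 13.12 ≈ 0.9238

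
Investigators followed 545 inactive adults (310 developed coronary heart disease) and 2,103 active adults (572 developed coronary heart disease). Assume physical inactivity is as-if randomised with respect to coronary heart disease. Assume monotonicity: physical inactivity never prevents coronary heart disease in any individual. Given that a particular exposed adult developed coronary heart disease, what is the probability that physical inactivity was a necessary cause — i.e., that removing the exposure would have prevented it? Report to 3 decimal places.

p₁ = P(outcome | exposed) = 310/545 = 0.56881
p₀ = P(outcome | unexposed) = 572/2103 = 0.27199
Under exogeneity and monotonicity, PN = (p₁ − p₀) / p₁.
PN = (0.56881 − 0.27199) / 0.56881 = 0.29681 / 0.56881 ≈ 0.5218

PN ≈ 0.522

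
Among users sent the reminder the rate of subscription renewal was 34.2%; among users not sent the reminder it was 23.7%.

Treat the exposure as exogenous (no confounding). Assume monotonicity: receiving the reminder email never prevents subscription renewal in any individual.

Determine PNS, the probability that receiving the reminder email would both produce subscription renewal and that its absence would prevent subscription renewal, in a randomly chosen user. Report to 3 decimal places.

PNS ≈ 0.105

p₁ = 0.342, p₀ = 0.237.
Under exogeneity and monotonicity, PNS = p₁ − p₀.
PNS = 0.342 − 0.237 = 0.105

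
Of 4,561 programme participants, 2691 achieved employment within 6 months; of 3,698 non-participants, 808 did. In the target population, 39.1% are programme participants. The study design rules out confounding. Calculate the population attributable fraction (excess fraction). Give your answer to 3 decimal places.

PAF ≈ 0.399

p₁ = P(outcome | exposed) = 2691/4561 = 0.59
p₀ = P(outcome | unexposed) = 808/3698 = 0.2185
Overall risk P(Y=1) = π·p₁ + (1−π)·p₀ = 0.391×0.59 + 0.609×0.2185 = 0.36376.
Under exogeneity, PAF = [P(Y=1) − p₀] / P(Y=1).
PAF = (0.36376 − 0.2185) / 0.36376 ≈ 0.3993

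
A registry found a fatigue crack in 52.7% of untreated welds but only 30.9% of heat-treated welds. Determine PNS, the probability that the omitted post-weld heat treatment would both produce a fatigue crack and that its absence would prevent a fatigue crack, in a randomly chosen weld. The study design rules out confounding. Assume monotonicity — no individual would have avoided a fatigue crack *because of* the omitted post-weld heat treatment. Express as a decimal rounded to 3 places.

PNS ≈ 0.218

p₁ = 0.527, p₀ = 0.309.
Under exogeneity and monotonicity, PNS = p₁ − p₀.
PNS = 0.527 − 0.309 = 0.218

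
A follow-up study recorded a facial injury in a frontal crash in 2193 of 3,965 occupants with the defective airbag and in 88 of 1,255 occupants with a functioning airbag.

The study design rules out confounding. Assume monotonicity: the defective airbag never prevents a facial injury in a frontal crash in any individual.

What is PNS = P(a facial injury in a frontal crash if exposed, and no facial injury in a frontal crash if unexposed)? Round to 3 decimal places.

p₁ = P(outcome | exposed) = 2193/3965 = 0.55309
p₀ = P(outcome | unexposed) = 88/1255 = 0.07012
Under exogeneity and monotonicity, PNS = p₁ − p₀.
PNS = 0.55309 − 0.07012 = 0.48297

PNS ≈ 0.483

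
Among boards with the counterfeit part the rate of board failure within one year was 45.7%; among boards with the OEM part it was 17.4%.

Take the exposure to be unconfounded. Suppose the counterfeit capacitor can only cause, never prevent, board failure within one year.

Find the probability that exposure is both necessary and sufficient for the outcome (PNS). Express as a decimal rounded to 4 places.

PNS ≈ 0.2830

p₁ = 0.457, p₀ = 0.174.
Under exogeneity and monotonicity, PNS = p₁ − p₀.
PNS = 0.457 − 0.174 = 0.283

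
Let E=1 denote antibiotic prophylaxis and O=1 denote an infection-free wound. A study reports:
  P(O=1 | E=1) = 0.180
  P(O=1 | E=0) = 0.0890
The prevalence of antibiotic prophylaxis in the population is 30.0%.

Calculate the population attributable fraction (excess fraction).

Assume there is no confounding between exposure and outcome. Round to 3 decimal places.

Let p₁ = 0.18, p₀ = 0.089.
Overall risk P(Y=1) = π·p₁ + (1−π)·p₀ = 0.3×0.18 + 0.7×0.089 = 0.1163.
Under exogeneity, PAF = [P(Y=1) − p₀] / P(Y=1).
PAF = (0.1163 − 0.089) / 0.1163 ≈ 0.2347

PAF ≈ 0.235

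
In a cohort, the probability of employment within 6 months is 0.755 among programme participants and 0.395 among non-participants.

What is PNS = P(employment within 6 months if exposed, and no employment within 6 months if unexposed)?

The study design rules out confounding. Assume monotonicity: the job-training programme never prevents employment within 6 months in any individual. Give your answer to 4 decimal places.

Let p₁ = 0.755, p₀ = 0.395.
Under exogeneity and monotonicity, PNS = p₁ − p₀.
PNS = 0.755 − 0.395 = 0.36

PNS ≈ 0.3600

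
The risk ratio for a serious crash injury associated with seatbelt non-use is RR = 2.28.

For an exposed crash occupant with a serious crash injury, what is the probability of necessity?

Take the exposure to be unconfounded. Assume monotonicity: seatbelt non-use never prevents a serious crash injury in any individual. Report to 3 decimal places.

Under exogeneity and monotonicity, PN = (RR − 1) / RR = 1 − 1/RR.
PN = (2.28 − 1) / 2.28 = 1.28 / 2.28 ≈ 0.5614

PN ≈ 0.561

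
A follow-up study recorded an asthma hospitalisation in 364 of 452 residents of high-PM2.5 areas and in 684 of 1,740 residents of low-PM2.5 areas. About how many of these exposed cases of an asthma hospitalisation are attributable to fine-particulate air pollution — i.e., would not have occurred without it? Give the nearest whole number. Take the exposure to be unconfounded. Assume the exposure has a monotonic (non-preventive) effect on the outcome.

p₁ = P(outcome | exposed) = 364/452 = 0.80531
p₀ = P(outcome | unexposed) = 684/1740 = 0.3931
PN = (p₁ − p₀)/p₁ = (0.80531 − 0.3931) / 0.80531 ≈ 0.51186.
Attributable cases ≈ PN × (exposed cases) = 0.51186 × 364 ≈ 186.32.

about 186 cases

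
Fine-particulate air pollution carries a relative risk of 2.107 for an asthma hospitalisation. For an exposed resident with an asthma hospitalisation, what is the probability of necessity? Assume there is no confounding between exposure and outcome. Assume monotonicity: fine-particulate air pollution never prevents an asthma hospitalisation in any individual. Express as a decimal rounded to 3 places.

PN ≈ 0.525

Under exogeneity and monotonicity, PN = (RR − 1) / RR = 1 − 1/RR.
PN = (2.107 − 1) / 2.107 = 1.107 / 2.107 ≈ 0.5254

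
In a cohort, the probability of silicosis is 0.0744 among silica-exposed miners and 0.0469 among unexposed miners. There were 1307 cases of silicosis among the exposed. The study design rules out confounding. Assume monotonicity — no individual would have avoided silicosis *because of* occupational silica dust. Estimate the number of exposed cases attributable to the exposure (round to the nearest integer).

about 483 cases

Let p₁ = 0.0744, p₀ = 0.0469.
PN = (p₁ − p₀)/p₁ = (0.0744 − 0.0469) / 0.0744 ≈ 0.36962.
Attributable cases ≈ PN × (exposed cases) = 0.36962 × 1307 ≈ 483.10.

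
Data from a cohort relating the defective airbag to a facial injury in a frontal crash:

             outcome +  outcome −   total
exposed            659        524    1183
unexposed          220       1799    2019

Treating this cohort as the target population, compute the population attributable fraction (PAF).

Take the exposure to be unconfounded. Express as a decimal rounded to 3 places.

PAF ≈ 0.603

p₁ = P(outcome | exposed) = 659/1183 = 0.55706
p₀ = P(outcome | unexposed) = 220/2019 = 0.10896
Exposure prevalence π = 1183/3202 = 0.36946; overall risk P(Y=1) = 0.27452.
Under exogeneity, PAF = [P(Y=1) − p₀]/P(Y=1).
PAF = (0.27452 − 0.10896) / 0.27452 ≈ 0.6031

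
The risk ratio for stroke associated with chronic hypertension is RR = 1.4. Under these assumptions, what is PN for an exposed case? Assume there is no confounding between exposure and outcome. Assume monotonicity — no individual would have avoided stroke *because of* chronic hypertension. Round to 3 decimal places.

Under exogeneity and monotonicity, PN = (RR − 1) / RR = 1 − 1/RR.
PN = (1.4 − 1) / 1.4 = 0.4 / 1.4 ≈ 0.2857

PN ≈ 0.286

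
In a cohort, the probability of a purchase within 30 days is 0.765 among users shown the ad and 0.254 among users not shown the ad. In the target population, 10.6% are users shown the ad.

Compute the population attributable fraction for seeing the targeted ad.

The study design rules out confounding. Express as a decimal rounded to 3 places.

Let p₁ = 0.765, p₀ = 0.254.
Overall risk P(Y=1) = π·p₁ + (1−π)·p₀ = 0.106×0.765 + 0.894×0.254 = 0.30817.
Under exogeneity, PAF = [P(Y=1) − p₀] / P(Y=1).
PAF = (0.30817 − 0.254) / 0.30817 ≈ 0.1758

PAF ≈ 0.176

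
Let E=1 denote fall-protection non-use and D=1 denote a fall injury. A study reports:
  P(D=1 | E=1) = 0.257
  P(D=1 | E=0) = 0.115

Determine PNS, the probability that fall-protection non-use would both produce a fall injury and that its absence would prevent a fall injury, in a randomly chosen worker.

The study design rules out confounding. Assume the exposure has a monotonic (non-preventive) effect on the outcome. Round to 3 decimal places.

PNS ≈ 0.142

Let p₁ = 0.257, p₀ = 0.115.
Under exogeneity and monotonicity, PNS = p₁ − p₀.
PNS = 0.257 − 0.115 = 0.142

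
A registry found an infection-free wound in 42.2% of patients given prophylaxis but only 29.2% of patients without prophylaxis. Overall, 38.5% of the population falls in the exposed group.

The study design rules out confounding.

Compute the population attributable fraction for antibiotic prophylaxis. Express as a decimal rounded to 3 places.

p₁ = 0.422, p₀ = 0.292.
Overall risk P(Y=1) = π·p₁ + (1−π)·p₀ = 0.385×0.422 + 0.615×0.292 = 0.34205.
Under exogeneity, PAF = [P(Y=1) − p₀] / P(Y=1).
PAF = (0.34205 − 0.292) / 0.34205 ≈ 0.1463

PAF ≈ 0.146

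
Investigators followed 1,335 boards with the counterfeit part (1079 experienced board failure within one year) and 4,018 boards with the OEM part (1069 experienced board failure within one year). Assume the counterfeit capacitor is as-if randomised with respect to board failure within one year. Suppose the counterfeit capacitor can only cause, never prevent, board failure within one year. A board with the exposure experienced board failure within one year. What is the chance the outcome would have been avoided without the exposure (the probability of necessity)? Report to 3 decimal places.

p₁ = P(outcome | exposed) = 1079/1335 = 0.80824
p₀ = P(outcome | unexposed) = 1069/4018 = 0.26605
Under exogeneity and monotonicity, PN = (p₁ − p₀) / p₁.
PN = (0.80824 − 0.26605) / 0.80824 = 0.54219 / 0.80824 ≈ 0.6708

PN ≈ 0.671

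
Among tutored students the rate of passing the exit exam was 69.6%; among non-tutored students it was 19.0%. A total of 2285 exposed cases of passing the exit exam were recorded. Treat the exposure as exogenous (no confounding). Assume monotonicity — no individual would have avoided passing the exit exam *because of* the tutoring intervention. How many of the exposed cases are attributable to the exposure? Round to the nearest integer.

about 1661 cases

p₁ = 0.696, p₀ = 0.19.
PN = (p₁ − p₀)/p₁ = (0.696 − 0.19) / 0.696 ≈ 0.72701.
Attributable cases ≈ PN × (exposed cases) = 0.72701 × 2285 ≈ 1661.22.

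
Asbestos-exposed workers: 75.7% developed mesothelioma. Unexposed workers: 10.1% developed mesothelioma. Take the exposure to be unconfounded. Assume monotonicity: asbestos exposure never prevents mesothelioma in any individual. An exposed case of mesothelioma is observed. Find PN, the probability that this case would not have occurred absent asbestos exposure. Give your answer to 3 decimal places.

PN ≈ 0.867

p₁ = 0.757, p₀ = 0.101.
Under exogeneity and monotonicity, PN = (p₁ − p₀) / p₁.
PN = (0.757 − 0.101) / 0.757 = 0.656 / 0.757 ≈ 0.8666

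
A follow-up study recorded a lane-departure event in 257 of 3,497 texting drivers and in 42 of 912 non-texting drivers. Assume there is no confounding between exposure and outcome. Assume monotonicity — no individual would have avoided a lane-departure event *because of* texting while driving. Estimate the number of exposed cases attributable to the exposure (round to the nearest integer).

p₁ = P(outcome | exposed) = 257/3497 = 0.073492
p₀ = P(outcome | unexposed) = 42/912 = 0.046053
PN = (p₁ − p₀)/p₁ = (0.073492 − 0.046053) / 0.073492 ≈ 0.37336.
Attributable cases ≈ PN × (exposed cases) = 0.37336 × 257 ≈ 95.95.

about 96 cases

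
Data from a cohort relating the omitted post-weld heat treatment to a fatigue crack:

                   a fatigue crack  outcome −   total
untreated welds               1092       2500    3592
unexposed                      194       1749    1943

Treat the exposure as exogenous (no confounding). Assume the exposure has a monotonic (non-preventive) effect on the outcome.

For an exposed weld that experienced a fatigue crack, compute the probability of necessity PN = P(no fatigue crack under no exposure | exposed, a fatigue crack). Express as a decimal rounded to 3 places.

PN ≈ 0.672

p₁ = P(outcome | exposed) = 1092/3592 = 0.30401
p₀ = P(outcome | unexposed) = 194/1943 = 0.099846
Under exogeneity and monotonicity, PN = (p₁ − p₀)/p₁.
PN = (0.30401 − 0.099846) / 0.30401 ≈ 0.6716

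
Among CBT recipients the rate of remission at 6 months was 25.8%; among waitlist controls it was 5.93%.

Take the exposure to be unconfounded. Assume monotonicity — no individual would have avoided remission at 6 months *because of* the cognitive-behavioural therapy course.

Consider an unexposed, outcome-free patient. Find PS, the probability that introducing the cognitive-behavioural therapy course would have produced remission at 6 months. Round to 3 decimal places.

PS ≈ 0.211

p₁ = 0.258, p₀ = 0.0593.
Under exogeneity and monotonicity, PS = (p₁ − p₀) / (1 − p₀).
PS = (0.258 − 0.0593) / (1 − 0.0593) = 0.1987 / 0.9407 ≈ 0.2112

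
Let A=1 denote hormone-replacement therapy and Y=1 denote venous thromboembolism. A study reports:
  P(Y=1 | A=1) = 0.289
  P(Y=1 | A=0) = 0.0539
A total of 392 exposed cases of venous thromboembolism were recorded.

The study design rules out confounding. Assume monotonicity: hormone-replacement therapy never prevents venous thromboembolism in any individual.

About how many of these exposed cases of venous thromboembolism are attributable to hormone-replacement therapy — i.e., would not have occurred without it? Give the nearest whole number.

about 319 cases

Let p₁ = 0.289, p₀ = 0.0539.
PN = (p₁ − p₀)/p₁ = (0.289 − 0.0539) / 0.289 ≈ 0.81349.
Attributable cases ≈ PN × (exposed cases) = 0.81349 × 392 ≈ 318.89.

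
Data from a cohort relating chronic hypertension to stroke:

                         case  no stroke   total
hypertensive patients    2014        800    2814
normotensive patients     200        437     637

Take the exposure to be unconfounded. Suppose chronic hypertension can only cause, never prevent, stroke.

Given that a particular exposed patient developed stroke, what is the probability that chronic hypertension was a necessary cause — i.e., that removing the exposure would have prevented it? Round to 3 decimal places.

PN ≈ 0.561

p₁ = P(outcome | exposed) = 2014/2814 = 0.71571
p₀ = P(outcome | unexposed) = 200/637 = 0.31397
Under exogeneity and monotonicity, PN = (p₁ − p₀) / p₁.
PN = (0.71571 − 0.31397) / 0.71571 = 0.40174 / 0.71571 ≈ 0.5613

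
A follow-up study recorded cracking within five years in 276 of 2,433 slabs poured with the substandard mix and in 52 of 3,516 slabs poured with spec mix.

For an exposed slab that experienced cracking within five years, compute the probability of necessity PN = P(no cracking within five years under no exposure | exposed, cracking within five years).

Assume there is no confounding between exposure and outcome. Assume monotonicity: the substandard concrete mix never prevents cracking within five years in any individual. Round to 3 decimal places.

PN ≈ 0.870

p₁ = P(outcome | exposed) = 276/2433 = 0.11344
p₀ = P(outcome | unexposed) = 52/3516 = 0.01479
Under exogeneity and monotonicity, PN = (p₁ − p₀) / p₁.
PN = (0.11344 − 0.01479) / 0.11344 = 0.098651 / 0.11344 ≈ 0.8696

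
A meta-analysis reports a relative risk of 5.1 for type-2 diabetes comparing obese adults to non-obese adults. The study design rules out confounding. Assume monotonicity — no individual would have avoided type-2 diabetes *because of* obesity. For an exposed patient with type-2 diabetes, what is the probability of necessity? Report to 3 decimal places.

Under exogeneity and monotonicity, PN = (RR − 1) / RR = 1 − 1/RR.
PN = (5.1 − 1) / 5.1 = 4.1 / 5.1 ≈ 0.8039

PN ≈ 0.804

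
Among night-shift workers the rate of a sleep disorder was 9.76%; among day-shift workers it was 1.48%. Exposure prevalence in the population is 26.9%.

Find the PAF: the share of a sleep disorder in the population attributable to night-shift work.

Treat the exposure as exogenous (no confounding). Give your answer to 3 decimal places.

p₁ = 0.0976, p₀ = 0.0148.
Overall risk P(Y=1) = π·p₁ + (1−π)·p₀ = 0.269×0.0976 + 0.731×0.0148 = 0.037073.
Under exogeneity, PAF = [P(Y=1) − p₀] / P(Y=1).
PAF = (0.037073 − 0.0148) / 0.037073 ≈ 0.6008

PAF ≈ 0.601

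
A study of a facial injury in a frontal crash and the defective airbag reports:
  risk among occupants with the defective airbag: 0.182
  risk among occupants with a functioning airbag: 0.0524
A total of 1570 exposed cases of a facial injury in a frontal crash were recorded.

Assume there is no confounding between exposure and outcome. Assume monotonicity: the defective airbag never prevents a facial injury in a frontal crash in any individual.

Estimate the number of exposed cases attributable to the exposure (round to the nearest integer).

about 1118 cases

Let p₁ = 0.182, p₀ = 0.0524.
PN = (p₁ − p₀)/p₁ = (0.182 − 0.0524) / 0.182 ≈ 0.71209.
Attributable cases ≈ PN × (exposed cases) = 0.71209 × 1570 ≈ 1117.98.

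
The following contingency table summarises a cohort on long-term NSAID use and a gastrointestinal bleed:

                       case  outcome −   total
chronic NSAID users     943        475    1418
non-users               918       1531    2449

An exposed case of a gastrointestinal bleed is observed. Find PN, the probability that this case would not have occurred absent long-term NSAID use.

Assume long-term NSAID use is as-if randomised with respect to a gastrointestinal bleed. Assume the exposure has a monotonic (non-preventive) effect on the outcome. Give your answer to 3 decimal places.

PN ≈ 0.436

p₁ = P(outcome | exposed) = 943/1418 = 0.66502
p₀ = P(outcome | unexposed) = 918/2449 = 0.37485
Under exogeneity and monotonicity, PN = (p₁ − p₀) / p₁.
PN = (0.66502 − 0.37485) / 0.66502 = 0.29017 / 0.66502 ≈ 0.4363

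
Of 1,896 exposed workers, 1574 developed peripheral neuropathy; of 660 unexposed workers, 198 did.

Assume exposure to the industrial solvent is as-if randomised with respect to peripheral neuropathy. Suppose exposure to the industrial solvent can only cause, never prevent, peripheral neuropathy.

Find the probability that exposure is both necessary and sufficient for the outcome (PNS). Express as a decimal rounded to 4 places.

p₁ = P(outcome | exposed) = 1574/1896 = 0.83017
p₀ = P(outcome | unexposed) = 198/660 = 0.3
Under exogeneity and monotonicity, PNS = p₁ − p₀.
PNS = 0.83017 − 0.3 = 0.53017

PNS ≈ 0.5302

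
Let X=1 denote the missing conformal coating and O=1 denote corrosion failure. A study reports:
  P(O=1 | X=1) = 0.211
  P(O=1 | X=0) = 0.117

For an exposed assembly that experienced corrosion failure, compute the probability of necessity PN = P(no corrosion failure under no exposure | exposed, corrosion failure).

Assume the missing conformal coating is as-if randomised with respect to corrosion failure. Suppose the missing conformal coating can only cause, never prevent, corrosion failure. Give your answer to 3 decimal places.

PN ≈ 0.445

Let p₁ = 0.211, p₀ = 0.117.
Under exogeneity and monotonicity, PN = (p₁ − p₀) / p₁.
PN = (0.211 − 0.117) / 0.211 = 0.094 / 0.211 ≈ 0.4455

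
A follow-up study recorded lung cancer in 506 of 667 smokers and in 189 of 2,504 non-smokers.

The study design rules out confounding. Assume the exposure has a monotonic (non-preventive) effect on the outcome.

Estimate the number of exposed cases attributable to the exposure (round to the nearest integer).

p₁ = P(outcome | exposed) = 506/667 = 0.75862
p₀ = P(outcome | unexposed) = 189/2504 = 0.075479
PN = (p₁ − p₀)/p₁ = (0.75862 − 0.075479) / 0.75862 ≈ 0.90050.
Attributable cases ≈ PN × (exposed cases) = 0.90050 × 506 ≈ 455.66.

about 456 cases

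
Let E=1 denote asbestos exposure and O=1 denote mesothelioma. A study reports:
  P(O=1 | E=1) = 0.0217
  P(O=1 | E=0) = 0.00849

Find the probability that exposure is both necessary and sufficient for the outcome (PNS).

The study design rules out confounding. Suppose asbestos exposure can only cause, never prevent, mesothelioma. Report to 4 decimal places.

Let p₁ = 0.0217, p₀ = 0.00849.
Under exogeneity and monotonicity, PNS = p₁ − p₀.
PNS = 0.0217 − 0.00849 = 0.01321

PNS ≈ 0.0132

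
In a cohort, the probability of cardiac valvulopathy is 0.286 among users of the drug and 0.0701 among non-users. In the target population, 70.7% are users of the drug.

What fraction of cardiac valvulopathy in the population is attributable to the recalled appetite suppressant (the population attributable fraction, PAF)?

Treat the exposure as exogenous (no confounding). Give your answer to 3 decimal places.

Let p₁ = 0.286, p₀ = 0.0701.
Overall risk P(Y=1) = π·p₁ + (1−π)·p₀ = 0.707×0.286 + 0.293×0.0701 = 0.22274.
Under exogeneity, PAF = [P(Y=1) − p₀] / P(Y=1).
PAF = (0.22274 − 0.0701) / 0.22274 ≈ 0.6853

PAF ≈ 0.685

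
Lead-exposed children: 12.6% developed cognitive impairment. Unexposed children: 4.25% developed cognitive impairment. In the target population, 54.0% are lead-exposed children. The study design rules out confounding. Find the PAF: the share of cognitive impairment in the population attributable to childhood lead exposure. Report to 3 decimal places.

p₁ = 0.126, p₀ = 0.0425.
Overall risk P(Y=1) = π·p₁ + (1−π)·p₀ = 0.54×0.126 + 0.46×0.0425 = 0.08759.
Under exogeneity, PAF = [P(Y=1) − p₀] / P(Y=1).
PAF = (0.08759 − 0.0425) / 0.08759 ≈ 0.5148

PAF ≈ 0.515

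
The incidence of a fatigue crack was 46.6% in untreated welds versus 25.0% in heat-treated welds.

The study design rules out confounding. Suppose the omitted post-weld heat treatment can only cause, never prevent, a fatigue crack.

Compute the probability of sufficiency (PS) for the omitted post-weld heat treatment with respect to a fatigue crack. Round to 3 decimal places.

PS ≈ 0.288

p₁ = 0.466, p₀ = 0.25.
Under exogeneity and monotonicity, PS = (p₁ − p₀) / (1 − p₀).
PS = (0.466 − 0.25) / (1 − 0.25) = 0.216 / 0.75 ≈ 0.2880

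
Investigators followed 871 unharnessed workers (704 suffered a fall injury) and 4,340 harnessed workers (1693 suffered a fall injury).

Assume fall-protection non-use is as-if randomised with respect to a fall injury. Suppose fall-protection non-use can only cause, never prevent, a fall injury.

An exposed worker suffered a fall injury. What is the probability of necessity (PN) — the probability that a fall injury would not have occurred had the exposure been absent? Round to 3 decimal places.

PN ≈ 0.517

p₁ = P(outcome | exposed) = 704/871 = 0.80827
p₀ = P(outcome | unexposed) = 1693/4340 = 0.39009
Under exogeneity and monotonicity, PN = (p₁ − p₀) / p₁.
PN = (0.80827 − 0.39009) / 0.80827 = 0.41817 / 0.80827 ≈ 0.5174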